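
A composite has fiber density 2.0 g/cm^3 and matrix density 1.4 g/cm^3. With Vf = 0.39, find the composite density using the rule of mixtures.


rho_c = rho_f*Vf + rho_m*(1-Vf) = 2.0*0.39 + 1.4*0.61 = 1.634 g/cm^3

1.634 g/cm^3


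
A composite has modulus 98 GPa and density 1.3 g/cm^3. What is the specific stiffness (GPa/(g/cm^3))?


Specific stiffness = E/rho = 98/1.3 = 75.4 GPa/(g/cm^3)

75.4 GPa/(g/cm^3)


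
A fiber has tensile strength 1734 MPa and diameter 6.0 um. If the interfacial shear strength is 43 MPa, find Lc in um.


Lc = sigma_f * d / (2 * tau_i) = 1734 * 6.0 / (2 * 43) = 121.0 um

121.0 um


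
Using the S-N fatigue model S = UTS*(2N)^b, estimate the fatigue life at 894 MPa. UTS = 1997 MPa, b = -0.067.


N = 0.5 * (S/UTS)^(1/b) = 0.5 * (894/1997)^(1/-0.067) = 81008.4632 cycles

81008.4632 cycles


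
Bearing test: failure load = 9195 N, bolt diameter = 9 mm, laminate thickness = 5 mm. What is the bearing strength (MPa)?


sigma_br = F/(d*h) = 9195/(9*5) = 204.3 MPa

204.3 MPa


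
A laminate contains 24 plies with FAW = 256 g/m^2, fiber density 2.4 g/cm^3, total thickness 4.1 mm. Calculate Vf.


Vf = n * FAW / (rho_f * h * 1000) = 24 * 256 / (2.4 * 4.1 * 1000) = 0.6244

0.6244


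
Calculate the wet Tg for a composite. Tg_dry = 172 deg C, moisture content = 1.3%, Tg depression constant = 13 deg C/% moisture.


Tg_wet = Tg_dry - k*moisture = 172 - 13*1.3 = 155.1 deg C

155.1 deg C


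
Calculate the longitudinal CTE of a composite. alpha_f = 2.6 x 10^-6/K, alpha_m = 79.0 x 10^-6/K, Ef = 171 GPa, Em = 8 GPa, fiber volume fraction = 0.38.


E1 = Ef*Vf + Em*(1-Vf) = 69.94
alpha_1 = (alpha_f*Ef*Vf + alpha_m*Em*(1-Vf))/E1 = 8.02 x 10^-6/K

8.02 x 10^-6/K


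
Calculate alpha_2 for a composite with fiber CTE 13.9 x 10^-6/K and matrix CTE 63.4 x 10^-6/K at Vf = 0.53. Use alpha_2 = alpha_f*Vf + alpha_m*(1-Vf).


alpha_2 = alpha_f*Vf + alpha_m*(1-Vf) = 13.9*0.53 + 63.4*0.47 = 37.2 x 10^-6/K

37.2 x 10^-6/K


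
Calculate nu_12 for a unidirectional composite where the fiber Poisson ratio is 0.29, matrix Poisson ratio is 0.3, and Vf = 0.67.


nu_12 = nu_f*Vf + nu_m*(1-Vf) = 0.29*0.67 + 0.3*0.33 = 0.2933

0.2933


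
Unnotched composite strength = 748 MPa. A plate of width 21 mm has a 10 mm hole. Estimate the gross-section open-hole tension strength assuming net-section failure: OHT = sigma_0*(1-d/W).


OHT = sigma_0*(1-d/W) = 748*(1-10/21) = 391.8 MPa

391.8 MPa


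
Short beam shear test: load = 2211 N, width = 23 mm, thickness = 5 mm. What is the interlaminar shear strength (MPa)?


ILSS = 3F/(4bh) = 3*2211/(4*23*5) = 14.42 MPa

14.42 MPa


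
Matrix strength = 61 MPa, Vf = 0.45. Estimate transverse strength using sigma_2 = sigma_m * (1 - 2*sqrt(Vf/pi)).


factor = 1 - 2*sqrt(0.45/pi) = 0.2431
sigma_2 = 61 * 0.2431 = 14.83 MPa

14.83 MPa


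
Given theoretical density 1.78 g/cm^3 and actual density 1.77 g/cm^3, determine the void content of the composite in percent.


Void% = (rho_theo - rho_actual)/rho_theo * 100 = (1.78 - 1.77)/1.78 * 100 = 0.56%

0.56%


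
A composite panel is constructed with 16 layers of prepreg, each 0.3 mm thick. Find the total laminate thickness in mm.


h = n * t_ply = 16 * 0.3 = 4.8 mm

4.8 mm


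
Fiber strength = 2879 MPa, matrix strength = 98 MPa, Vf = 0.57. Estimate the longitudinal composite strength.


sigma_1 = sigma_f*Vf + sigma_m*(1-Vf) = 2879*0.57 + 98*0.43 = 1683.2 MPa

1683.2 MPa


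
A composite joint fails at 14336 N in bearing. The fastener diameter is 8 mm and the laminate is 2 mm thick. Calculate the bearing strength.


sigma_br = F/(d*h) = 14336/(8*2) = 896.0 MPa

896.0 MPa


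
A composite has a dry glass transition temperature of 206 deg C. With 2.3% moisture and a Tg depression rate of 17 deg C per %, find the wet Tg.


Tg_wet = Tg_dry - k*moisture = 206 - 17*2.3 = 166.9 deg C

166.9 deg C


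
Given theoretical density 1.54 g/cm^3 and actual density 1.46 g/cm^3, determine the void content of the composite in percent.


Void% = (rho_theo - rho_actual)/rho_theo * 100 = (1.54 - 1.46)/1.54 * 100 = 5.19%

5.19%


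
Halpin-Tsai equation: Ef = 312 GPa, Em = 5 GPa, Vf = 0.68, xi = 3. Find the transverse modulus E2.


eta = (Ef/Em - 1)/(Ef/Em + xi) = (62.4 - 1)/(62.4 + 3) = 0.9388
E2 = Em*(1+xi*eta*Vf)/(1-eta*Vf) = 40.31 GPa

40.31 GPa


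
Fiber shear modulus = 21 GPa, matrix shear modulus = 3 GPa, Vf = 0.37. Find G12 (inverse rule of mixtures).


1/G12 = Vf/Gf + (1-Vf)/Gm = 0.37/21 + 0.63/3
G12 = 4.39 GPa

4.39 GPa


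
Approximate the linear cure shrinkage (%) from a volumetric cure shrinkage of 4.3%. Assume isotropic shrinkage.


Linear shrinkage ≈ vol_shrink/3 = 4.3/3 = 1.433%

1.433%


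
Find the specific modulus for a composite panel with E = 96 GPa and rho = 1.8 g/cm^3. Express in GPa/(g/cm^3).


Specific stiffness = E/rho = 96/1.8 = 53.3 GPa/(g/cm^3)

53.3 GPa/(g/cm^3)


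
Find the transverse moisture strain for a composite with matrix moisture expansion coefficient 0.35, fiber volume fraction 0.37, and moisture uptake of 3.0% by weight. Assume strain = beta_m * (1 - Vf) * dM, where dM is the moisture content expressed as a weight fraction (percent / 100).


dM = 3.0/100 = 0.03
strain = beta_m * (1-Vf) * dM = 0.35 * 0.63 * 0.03 = 0.006615

0.006615


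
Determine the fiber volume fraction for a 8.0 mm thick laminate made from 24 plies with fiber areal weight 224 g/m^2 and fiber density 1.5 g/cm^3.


Vf = n * FAW / (rho_f * h * 1000) = 24 * 224 / (1.5 * 8.0 * 1000) = 0.448

0.448


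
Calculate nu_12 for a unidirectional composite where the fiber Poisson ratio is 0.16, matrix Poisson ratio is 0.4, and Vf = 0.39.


nu_12 = nu_f*Vf + nu_m*(1-Vf) = 0.16*0.39 + 0.4*0.61 = 0.3064

0.3064


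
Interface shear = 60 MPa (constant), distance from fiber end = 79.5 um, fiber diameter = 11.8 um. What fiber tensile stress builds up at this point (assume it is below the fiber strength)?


Force balance: sigma_f * (pi*d^2/4) = tau * (pi*d) * x  ->  sigma_f = 4 * tau * x / d
sigma_f = 4 * 60 * 79.5 / 11.8 = 1616.9 MPa

1616.9 MPa


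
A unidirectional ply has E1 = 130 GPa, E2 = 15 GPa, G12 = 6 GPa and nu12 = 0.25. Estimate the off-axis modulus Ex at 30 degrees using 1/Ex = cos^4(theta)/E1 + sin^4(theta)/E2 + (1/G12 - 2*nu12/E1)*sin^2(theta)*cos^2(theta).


cos^4(30) = 0.5625, sin^4(30) = 0.0625, sin^2(30)*cos^2(30) = 0.1875
1/G12 - 2*nu12/E1 = 1/6 - 2*0.25/130 = 0.162821 GPa^-1
1/Ex = 0.5625/130 + 0.0625/15 + 0.162821*0.1875 = 0.0390224 GPa^-1
Ex = 25.63 GPa

25.63 GPa


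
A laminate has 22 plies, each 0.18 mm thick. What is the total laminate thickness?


h = n * t_ply = 22 * 0.18 = 3.96 mm

3.96 mm


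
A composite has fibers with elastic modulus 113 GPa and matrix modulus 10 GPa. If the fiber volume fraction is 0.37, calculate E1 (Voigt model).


E1 = Ef*Vf + Em*(1-Vf) = 113*0.37 + 10*0.63 = 48.11 GPa

48.11 GPa


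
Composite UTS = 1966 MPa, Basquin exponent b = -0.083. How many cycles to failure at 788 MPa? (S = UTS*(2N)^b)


N = 0.5 * (S/UTS)^(1/b) = 0.5 * (788/1966)^(1/-0.083) = 30394.3491 cycles

30394.3491 cycles


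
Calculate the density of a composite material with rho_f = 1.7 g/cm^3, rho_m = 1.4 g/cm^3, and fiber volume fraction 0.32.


rho_c = rho_f*Vf + rho_m*(1-Vf) = 1.7*0.32 + 1.4*0.68 = 1.496 g/cm^3

1.496 g/cm^3


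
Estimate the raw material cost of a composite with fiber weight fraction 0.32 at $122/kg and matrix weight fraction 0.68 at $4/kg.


Cost = cost_f*Wf + cost_m*Wm = 122*0.32 + 4*0.68 = $41.76/kg

$41.76/kg


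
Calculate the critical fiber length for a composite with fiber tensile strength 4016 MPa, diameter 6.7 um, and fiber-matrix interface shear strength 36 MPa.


Lc = sigma_f * d / (2 * tau_i) = 4016 * 6.7 / (2 * 36) = 373.7 um

373.7 um


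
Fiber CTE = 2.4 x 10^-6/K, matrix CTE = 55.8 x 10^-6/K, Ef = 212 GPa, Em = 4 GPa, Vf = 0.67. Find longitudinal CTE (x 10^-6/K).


E1 = Ef*Vf + Em*(1-Vf) = 143.36
alpha_1 = (alpha_f*Ef*Vf + alpha_m*Em*(1-Vf))/E1 = 2.89 x 10^-6/K

2.89 x 10^-6/K


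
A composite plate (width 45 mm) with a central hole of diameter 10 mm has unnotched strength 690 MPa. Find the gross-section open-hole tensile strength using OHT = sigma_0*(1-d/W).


OHT = sigma_0*(1-d/W) = 690*(1-10/45) = 536.7 MPa

536.7 MPa


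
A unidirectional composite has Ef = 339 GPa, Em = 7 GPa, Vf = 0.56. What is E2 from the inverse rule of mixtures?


1/E2 = Vf/Ef + (1-Vf)/Em = 0.56/339 + 0.44/7
E2 = 15.5 GPa

15.5 GPa


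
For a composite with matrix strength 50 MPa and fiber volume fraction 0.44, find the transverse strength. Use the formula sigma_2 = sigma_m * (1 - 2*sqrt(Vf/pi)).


factor = 1 - 2*sqrt(0.44/pi) = 0.2515
sigma_2 = 50 * 0.2515 = 12.58 MPa

12.58 MPa


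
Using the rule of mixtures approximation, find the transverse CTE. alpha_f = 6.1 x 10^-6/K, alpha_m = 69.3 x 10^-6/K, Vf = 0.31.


alpha_2 = alpha_f*Vf + alpha_m*(1-Vf) = 6.1*0.31 + 69.3*0.69 = 49.7 x 10^-6/K

49.7 x 10^-6/K


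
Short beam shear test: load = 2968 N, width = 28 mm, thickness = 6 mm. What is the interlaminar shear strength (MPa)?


ILSS = 3F/(4bh) = 3*2968/(4*28*6) = 13.25 MPa

13.25 MPa


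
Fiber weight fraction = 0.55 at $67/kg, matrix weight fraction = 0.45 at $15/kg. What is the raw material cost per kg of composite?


Cost = cost_f*Wf + cost_m*Wm = 67*0.55 + 15*0.45 = $43.6/kg

$43.6/kg


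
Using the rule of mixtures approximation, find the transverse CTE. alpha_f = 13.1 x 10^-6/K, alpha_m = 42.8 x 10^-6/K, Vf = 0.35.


alpha_2 = alpha_f*Vf + alpha_m*(1-Vf) = 13.1*0.35 + 42.8*0.65 = 32.4 x 10^-6/K

32.4 x 10^-6/K


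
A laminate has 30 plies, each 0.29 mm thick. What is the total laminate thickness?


h = n * t_ply = 30 * 0.29 = 8.7 mm

8.7 mm


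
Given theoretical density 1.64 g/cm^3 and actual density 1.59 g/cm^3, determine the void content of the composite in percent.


Void% = (rho_theo - rho_actual)/rho_theo * 100 = (1.64 - 1.59)/1.64 * 100 = 3.05%

3.05%


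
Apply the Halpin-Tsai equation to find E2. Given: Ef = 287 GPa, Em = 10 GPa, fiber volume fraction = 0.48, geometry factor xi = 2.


eta = (Ef/Em - 1)/(Ef/Em + xi) = (28.7 - 1)/(28.7 + 2) = 0.9023
E2 = Em*(1+xi*eta*Vf)/(1-eta*Vf) = 32.92 GPa

32.92 GPa


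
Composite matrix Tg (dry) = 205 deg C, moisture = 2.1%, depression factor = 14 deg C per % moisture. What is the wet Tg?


Tg_wet = Tg_dry - k*moisture = 205 - 14*2.1 = 175.6 deg C

175.6 deg C


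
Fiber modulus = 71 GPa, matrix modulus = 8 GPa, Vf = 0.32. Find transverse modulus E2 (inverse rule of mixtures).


1/E2 = Vf/Ef + (1-Vf)/Em = 0.32/71 + 0.68/8
E2 = 11.17 GPa

11.17 GPa


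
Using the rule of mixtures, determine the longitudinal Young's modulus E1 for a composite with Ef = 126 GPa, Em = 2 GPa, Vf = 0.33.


E1 = Ef*Vf + Em*(1-Vf) = 126*0.33 + 2*0.67 = 42.92 GPa

42.92 GPa


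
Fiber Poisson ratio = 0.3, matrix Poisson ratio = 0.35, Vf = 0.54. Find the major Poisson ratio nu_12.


nu_12 = nu_f*Vf + nu_m*(1-Vf) = 0.3*0.54 + 0.35*0.46 = 0.323

0.323


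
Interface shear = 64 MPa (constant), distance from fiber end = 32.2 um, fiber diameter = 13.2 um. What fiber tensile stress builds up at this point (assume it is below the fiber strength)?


Force balance: sigma_f * (pi*d^2/4) = tau * (pi*d) * x  ->  sigma_f = 4 * tau * x / d
sigma_f = 4 * 64 * 32.2 / 13.2 = 624.5 MPa

624.5 MPa


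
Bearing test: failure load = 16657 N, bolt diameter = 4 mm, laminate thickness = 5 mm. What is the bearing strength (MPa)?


sigma_br = F/(d*h) = 16657/(4*5) = 832.9 MPa

832.9 MPa


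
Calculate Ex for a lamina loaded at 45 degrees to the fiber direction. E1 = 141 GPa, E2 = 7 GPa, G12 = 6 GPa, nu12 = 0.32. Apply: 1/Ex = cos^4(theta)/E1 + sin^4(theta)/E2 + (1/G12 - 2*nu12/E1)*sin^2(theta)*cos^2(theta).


cos^4(45) = 0.25, sin^4(45) = 0.25, sin^2(45)*cos^2(45) = 0.25
1/G12 - 2*nu12/E1 = 1/6 - 2*0.32/141 = 0.162128 GPa^-1
1/Ex = 0.25/141 + 0.25/7 + 0.162128*0.25 = 0.0780193 GPa^-1
Ex = 12.82 GPa

12.82 GPa


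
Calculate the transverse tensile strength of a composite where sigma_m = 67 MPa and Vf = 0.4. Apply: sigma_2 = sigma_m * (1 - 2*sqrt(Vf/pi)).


factor = 1 - 2*sqrt(0.4/pi) = 0.2864
sigma_2 = 67 * 0.2864 = 19.19 MPa

19.19 MPa


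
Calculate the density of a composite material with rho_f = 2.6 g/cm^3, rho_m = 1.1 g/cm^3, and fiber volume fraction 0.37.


rho_c = rho_f*Vf + rho_m*(1-Vf) = 2.6*0.37 + 1.1*0.63 = 1.655 g/cm^3

1.655 g/cm^3


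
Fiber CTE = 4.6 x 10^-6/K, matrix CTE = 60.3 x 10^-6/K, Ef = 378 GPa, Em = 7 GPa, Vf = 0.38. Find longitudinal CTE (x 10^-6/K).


E1 = Ef*Vf + Em*(1-Vf) = 147.98
alpha_1 = (alpha_f*Ef*Vf + alpha_m*Em*(1-Vf))/E1 = 6.23 x 10^-6/K

6.23 x 10^-6/K


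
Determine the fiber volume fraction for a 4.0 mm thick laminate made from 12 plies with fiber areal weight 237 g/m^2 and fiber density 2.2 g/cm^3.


Vf = n * FAW / (rho_f * h * 1000) = 12 * 237 / (2.2 * 4.0 * 1000) = 0.3232

0.3232


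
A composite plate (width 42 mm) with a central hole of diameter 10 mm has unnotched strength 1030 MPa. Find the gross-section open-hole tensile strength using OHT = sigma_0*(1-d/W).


OHT = sigma_0*(1-d/W) = 1030*(1-10/42) = 784.8 MPa

784.8 MPa


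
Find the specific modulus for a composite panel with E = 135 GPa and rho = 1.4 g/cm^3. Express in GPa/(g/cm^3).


Specific stiffness = E/rho = 135/1.4 = 96.4 GPa/(g/cm^3)

96.4 GPa/(g/cm^3)


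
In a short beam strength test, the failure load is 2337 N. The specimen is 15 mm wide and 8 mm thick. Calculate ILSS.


ILSS = 3F/(4bh) = 3*2337/(4*15*8) = 14.61 MPa

14.61 MPa


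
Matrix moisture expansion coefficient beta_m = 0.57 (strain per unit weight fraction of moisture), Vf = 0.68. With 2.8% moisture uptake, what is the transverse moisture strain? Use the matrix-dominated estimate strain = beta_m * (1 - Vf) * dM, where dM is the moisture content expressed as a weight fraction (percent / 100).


dM = 2.8/100 = 0.028
strain = beta_m * (1-Vf) * dM = 0.57 * 0.32 * 0.028 = 0.0051072

0.0051072


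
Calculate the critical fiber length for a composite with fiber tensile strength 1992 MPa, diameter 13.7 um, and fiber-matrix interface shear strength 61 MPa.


Lc = sigma_f * d / (2 * tau_i) = 1992 * 13.7 / (2 * 61) = 223.7 um

223.7 um


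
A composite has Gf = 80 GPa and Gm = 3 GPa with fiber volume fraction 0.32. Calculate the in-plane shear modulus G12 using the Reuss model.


1/G12 = Vf/Gf + (1-Vf)/Gm = 0.32/80 + 0.68/3
G12 = 4.34 GPa

4.34 GPa


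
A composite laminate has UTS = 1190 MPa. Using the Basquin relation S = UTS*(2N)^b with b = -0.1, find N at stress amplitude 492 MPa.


N = 0.5 * (S/UTS)^(1/b) = 0.5 * (492/1190)^(1/-0.1) = 3426.0097 cycles

3426.0097 cycles


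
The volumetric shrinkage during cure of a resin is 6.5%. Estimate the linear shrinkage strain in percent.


Linear shrinkage ≈ vol_shrink/3 = 6.5/3 = 2.167%

2.167%


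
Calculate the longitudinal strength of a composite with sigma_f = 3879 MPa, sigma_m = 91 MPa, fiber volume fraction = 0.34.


sigma_1 = sigma_f*Vf + sigma_m*(1-Vf) = 3879*0.34 + 91*0.66 = 1378.9 MPa

1378.9 MPa


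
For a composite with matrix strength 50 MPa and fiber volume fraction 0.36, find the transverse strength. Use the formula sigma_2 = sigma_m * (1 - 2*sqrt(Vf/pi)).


factor = 1 - 2*sqrt(0.36/pi) = 0.323
sigma_2 = 50 * 0.323 = 16.15 MPa

16.15 MPa


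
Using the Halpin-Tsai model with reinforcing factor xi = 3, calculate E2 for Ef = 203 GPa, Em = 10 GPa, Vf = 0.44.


eta = (Ef/Em - 1)/(Ef/Em + xi) = (20.3 - 1)/(20.3 + 3) = 0.8283
E2 = Em*(1+xi*eta*Vf)/(1-eta*Vf) = 32.94 GPa

32.94 GPa


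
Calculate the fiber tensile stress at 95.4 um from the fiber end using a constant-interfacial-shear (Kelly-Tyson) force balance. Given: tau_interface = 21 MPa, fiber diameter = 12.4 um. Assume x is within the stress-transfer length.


Force balance: sigma_f * (pi*d^2/4) = tau * (pi*d) * x  ->  sigma_f = 4 * tau * x / d
sigma_f = 4 * 21 * 95.4 / 12.4 = 646.3 MPa

646.3 MPa


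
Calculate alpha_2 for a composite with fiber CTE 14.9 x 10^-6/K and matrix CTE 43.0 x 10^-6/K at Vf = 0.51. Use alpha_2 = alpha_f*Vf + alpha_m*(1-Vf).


alpha_2 = alpha_f*Vf + alpha_m*(1-Vf) = 14.9*0.51 + 43.0*0.49 = 28.7 x 10^-6/K

28.7 x 10^-6/K


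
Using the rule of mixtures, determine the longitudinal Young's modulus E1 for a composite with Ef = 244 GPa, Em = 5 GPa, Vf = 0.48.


E1 = Ef*Vf + Em*(1-Vf) = 244*0.48 + 5*0.52 = 119.72 GPa

119.72 GPa


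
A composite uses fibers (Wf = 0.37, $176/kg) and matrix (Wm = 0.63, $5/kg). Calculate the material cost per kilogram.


Cost = cost_f*Wf + cost_m*Wm = 176*0.37 + 5*0.63 = $68.27/kg

$68.27/kg


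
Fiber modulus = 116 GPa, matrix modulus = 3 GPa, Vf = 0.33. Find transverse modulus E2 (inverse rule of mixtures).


1/E2 = Vf/Ef + (1-Vf)/Em = 0.33/116 + 0.67/3
E2 = 4.42 GPa

4.42 GPa


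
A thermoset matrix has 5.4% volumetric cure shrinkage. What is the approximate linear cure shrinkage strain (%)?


Linear shrinkage ≈ vol_shrink/3 = 5.4/3 = 1.8%

1.8%


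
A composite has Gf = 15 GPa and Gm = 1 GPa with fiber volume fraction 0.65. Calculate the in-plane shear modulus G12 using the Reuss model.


1/G12 = Vf/Gf + (1-Vf)/Gm = 0.65/15 + 0.35/1
G12 = 2.54 GPa

2.54 GPa


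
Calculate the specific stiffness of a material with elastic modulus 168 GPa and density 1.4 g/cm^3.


Specific stiffness = E/rho = 168/1.4 = 120.0 GPa/(g/cm^3)

120.0 GPa/(g/cm^3)


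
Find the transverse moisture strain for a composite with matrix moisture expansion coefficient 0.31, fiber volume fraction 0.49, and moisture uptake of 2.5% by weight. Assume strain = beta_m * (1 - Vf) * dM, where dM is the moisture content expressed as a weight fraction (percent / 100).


dM = 2.5/100 = 0.025
strain = beta_m * (1-Vf) * dM = 0.31 * 0.51 * 0.025 = 0.0039525

0.0039525


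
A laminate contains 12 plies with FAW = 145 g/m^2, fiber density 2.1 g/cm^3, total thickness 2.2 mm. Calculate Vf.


Vf = n * FAW / (rho_f * h * 1000) = 12 * 145 / (2.1 * 2.2 * 1000) = 0.3766

0.3766


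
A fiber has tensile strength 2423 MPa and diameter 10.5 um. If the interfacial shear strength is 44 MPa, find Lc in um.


Lc = sigma_f * d / (2 * tau_i) = 2423 * 10.5 / (2 * 44) = 289.1 um

289.1 um


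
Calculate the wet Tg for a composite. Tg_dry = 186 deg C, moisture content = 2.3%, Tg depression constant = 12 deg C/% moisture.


Tg_wet = Tg_dry - k*moisture = 186 - 12*2.3 = 158.4 deg C

158.4 deg C


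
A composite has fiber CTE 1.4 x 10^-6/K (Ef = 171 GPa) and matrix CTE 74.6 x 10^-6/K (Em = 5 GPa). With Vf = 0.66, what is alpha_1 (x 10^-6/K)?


E1 = Ef*Vf + Em*(1-Vf) = 114.56
alpha_1 = (alpha_f*Ef*Vf + alpha_m*Em*(1-Vf))/E1 = 2.49 x 10^-6/K

2.49 x 10^-6/K


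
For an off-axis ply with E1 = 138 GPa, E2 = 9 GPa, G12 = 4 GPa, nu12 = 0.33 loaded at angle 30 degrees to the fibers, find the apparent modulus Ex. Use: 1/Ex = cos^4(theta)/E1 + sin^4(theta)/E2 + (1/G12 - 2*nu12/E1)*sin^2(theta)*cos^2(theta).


cos^4(30) = 0.5625, sin^4(30) = 0.0625, sin^2(30)*cos^2(30) = 0.1875
1/G12 - 2*nu12/E1 = 1/4 - 2*0.33/138 = 0.245217 GPa^-1
1/Ex = 0.5625/138 + 0.0625/9 + 0.245217*0.1875 = 0.0569988 GPa^-1
Ex = 17.54 GPa

17.54 GPa


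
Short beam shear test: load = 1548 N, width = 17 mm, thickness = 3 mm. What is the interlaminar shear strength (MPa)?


ILSS = 3F/(4bh) = 3*1548/(4*17*3) = 22.76 MPa

22.76 MPa


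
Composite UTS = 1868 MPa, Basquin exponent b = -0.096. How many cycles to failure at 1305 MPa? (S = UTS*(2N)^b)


N = 0.5 * (S/UTS)^(1/b) = 0.5 * (1305/1868)^(1/-0.096) = 20.9670 cycles

20.9670 cycles


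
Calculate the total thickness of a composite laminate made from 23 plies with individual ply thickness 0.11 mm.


h = n * t_ply = 23 * 0.11 = 2.53 mm

2.53 mm


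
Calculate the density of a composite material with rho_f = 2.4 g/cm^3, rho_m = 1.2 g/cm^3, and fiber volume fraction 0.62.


rho_c = rho_f*Vf + rho_m*(1-Vf) = 2.4*0.62 + 1.2*0.38 = 1.944 g/cm^3

1.944 g/cm^3


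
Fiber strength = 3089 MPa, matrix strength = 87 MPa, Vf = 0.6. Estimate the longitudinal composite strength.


sigma_1 = sigma_f*Vf + sigma_m*(1-Vf) = 3089*0.6 + 87*0.4 = 1888.2 MPa

1888.2 MPa


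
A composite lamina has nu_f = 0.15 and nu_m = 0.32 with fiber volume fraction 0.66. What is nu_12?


nu_12 = nu_f*Vf + nu_m*(1-Vf) = 0.15*0.66 + 0.32*0.34 = 0.2078

0.2078


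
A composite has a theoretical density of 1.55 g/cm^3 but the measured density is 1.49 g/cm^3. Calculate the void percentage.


Void% = (rho_theo - rho_actual)/rho_theo * 100 = (1.55 - 1.49)/1.55 * 100 = 3.87%

3.87%


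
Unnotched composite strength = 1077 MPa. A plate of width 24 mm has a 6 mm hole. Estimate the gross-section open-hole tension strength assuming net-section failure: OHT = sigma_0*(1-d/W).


OHT = sigma_0*(1-d/W) = 1077*(1-6/24) = 807.8 MPa

807.8 MPa


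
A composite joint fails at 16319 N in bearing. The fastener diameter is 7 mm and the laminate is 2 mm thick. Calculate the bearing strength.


sigma_br = F/(d*h) = 16319/(7*2) = 1165.6 MPa

1165.6 MPa


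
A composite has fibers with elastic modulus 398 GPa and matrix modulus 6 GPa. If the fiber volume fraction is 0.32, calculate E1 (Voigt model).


E1 = Ef*Vf + Em*(1-Vf) = 398*0.32 + 6*0.68 = 131.44 GPa

131.44 GPa


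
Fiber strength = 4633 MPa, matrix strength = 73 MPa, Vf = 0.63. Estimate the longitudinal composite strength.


sigma_1 = sigma_f*Vf + sigma_m*(1-Vf) = 4633*0.63 + 73*0.37 = 2945.8 MPa

2945.8 MPa


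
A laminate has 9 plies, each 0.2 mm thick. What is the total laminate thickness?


h = n * t_ply = 9 * 0.2 = 1.8 mm

1.8 mm


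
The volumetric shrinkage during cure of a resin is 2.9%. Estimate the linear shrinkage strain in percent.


Linear shrinkage ≈ vol_shrink/3 = 2.9/3 = 0.967%

0.967%


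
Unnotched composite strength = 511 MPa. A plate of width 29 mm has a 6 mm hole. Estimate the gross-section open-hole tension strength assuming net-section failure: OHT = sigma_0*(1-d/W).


OHT = sigma_0*(1-d/W) = 511*(1-6/29) = 405.3 MPa

405.3 MPa


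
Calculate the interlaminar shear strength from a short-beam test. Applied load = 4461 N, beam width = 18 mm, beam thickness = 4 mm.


ILSS = 3F/(4bh) = 3*4461/(4*18*4) = 46.47 MPa

46.47 MPa


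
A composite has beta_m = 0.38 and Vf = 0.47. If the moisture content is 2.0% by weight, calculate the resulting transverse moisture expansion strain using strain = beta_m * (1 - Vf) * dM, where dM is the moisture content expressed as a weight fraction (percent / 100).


dM = 2.0/100 = 0.02
strain = beta_m * (1-Vf) * dM = 0.38 * 0.53 * 0.02 = 0.004028

0.004028


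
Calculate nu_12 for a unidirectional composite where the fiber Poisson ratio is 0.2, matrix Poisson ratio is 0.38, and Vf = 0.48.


nu_12 = nu_f*Vf + nu_m*(1-Vf) = 0.2*0.48 + 0.38*0.52 = 0.2936

0.2936


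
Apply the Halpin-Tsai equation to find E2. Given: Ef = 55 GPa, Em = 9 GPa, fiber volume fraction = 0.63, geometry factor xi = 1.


eta = (Ef/Em - 1)/(Ef/Em + xi) = (6.1111 - 1)/(6.1111 + 1) = 0.7188
E2 = Em*(1+xi*eta*Vf)/(1-eta*Vf) = 23.9 GPa

23.9 GPa


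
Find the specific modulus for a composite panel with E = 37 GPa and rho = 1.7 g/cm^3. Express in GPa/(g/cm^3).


Specific stiffness = E/rho = 37/1.7 = 21.8 GPa/(g/cm^3)

21.8 GPa/(g/cm^3)


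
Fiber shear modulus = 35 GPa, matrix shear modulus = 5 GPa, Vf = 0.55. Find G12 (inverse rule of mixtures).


1/G12 = Vf/Gf + (1-Vf)/Gm = 0.55/35 + 0.45/5
G12 = 9.46 GPa

9.46 GPa


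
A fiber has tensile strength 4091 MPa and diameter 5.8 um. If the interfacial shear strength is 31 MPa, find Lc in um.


Lc = sigma_f * d / (2 * tau_i) = 4091 * 5.8 / (2 * 31) = 382.7 um

382.7 um


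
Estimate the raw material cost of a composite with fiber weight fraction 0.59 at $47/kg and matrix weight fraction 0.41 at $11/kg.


Cost = cost_f*Wf + cost_m*Wm = 47*0.59 + 11*0.41 = $32.24/kg

$32.24/kg


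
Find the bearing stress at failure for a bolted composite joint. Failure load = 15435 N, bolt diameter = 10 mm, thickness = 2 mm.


sigma_br = F/(d*h) = 15435/(10*2) = 771.8 MPa

771.8 MPa


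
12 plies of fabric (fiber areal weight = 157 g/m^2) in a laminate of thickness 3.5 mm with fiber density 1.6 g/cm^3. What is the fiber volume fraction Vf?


Vf = n * FAW / (rho_f * h * 1000) = 12 * 157 / (1.6 * 3.5 * 1000) = 0.3364

0.3364


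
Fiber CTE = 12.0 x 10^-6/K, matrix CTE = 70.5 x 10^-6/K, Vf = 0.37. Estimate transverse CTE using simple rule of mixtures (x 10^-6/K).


alpha_2 = alpha_f*Vf + alpha_m*(1-Vf) = 12.0*0.37 + 70.5*0.63 = 48.9 x 10^-6/K

48.9 x 10^-6/K


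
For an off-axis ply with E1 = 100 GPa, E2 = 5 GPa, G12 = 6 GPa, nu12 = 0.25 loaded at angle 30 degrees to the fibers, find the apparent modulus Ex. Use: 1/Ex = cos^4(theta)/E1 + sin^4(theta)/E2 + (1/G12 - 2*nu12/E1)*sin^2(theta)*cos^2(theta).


cos^4(30) = 0.5625, sin^4(30) = 0.0625, sin^2(30)*cos^2(30) = 0.1875
1/G12 - 2*nu12/E1 = 1/6 - 2*0.25/100 = 0.161667 GPa^-1
1/Ex = 0.5625/100 + 0.0625/5 + 0.161667*0.1875 = 0.0484375 GPa^-1
Ex = 20.65 GPa

20.65 GPa


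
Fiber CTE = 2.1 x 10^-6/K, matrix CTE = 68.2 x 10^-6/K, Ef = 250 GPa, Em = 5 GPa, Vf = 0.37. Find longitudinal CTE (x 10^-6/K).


E1 = Ef*Vf + Em*(1-Vf) = 95.65
alpha_1 = (alpha_f*Ef*Vf + alpha_m*Em*(1-Vf))/E1 = 4.28 x 10^-6/K

4.28 x 10^-6/K


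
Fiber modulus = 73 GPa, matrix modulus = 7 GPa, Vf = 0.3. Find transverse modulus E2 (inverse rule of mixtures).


1/E2 = Vf/Ef + (1-Vf)/Em = 0.3/73 + 0.7/7
E2 = 9.61 GPa

9.61 GPa


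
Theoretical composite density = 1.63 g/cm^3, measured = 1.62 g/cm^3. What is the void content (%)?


Void% = (rho_theo - rho_actual)/rho_theo * 100 = (1.63 - 1.62)/1.63 * 100 = 0.61%

0.61%


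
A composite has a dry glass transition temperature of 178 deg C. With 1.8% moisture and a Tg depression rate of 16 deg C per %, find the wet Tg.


Tg_wet = Tg_dry - k*moisture = 178 - 16*1.8 = 149.2 deg C

149.2 deg C


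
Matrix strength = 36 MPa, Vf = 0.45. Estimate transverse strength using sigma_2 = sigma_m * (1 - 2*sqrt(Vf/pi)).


factor = 1 - 2*sqrt(0.45/pi) = 0.2431
sigma_2 = 36 * 0.2431 = 8.75 MPa

8.75 MPa


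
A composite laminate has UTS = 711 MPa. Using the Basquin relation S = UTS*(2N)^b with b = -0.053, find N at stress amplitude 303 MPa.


N = 0.5 * (S/UTS)^(1/b) = 0.5 * (303/711)^(1/-0.053) = 4.8771e+06 cycles

4.8771e+06 cycles


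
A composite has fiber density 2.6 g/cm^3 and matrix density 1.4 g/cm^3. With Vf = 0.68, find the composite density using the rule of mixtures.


rho_c = rho_f*Vf + rho_m*(1-Vf) = 2.6*0.68 + 1.4*0.32 = 2.216 g/cm^3

2.216 g/cm^3


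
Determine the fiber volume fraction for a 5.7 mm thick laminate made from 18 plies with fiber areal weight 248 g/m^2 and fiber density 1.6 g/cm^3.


Vf = n * FAW / (rho_f * h * 1000) = 18 * 248 / (1.6 * 5.7 * 1000) = 0.4895

0.4895


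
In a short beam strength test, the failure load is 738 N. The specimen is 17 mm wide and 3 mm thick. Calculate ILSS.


ILSS = 3F/(4bh) = 3*738/(4*17*3) = 10.85 MPa

10.85 MPa


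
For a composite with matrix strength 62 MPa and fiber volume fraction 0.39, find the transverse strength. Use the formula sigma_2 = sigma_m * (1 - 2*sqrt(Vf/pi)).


factor = 1 - 2*sqrt(0.39/pi) = 0.2953
sigma_2 = 62 * 0.2953 = 18.31 MPa

18.31 MPa


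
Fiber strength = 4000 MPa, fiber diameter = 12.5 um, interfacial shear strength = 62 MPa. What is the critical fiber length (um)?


Lc = sigma_f * d / (2 * tau_i) = 4000 * 12.5 / (2 * 62) = 403.2 um

403.2 um


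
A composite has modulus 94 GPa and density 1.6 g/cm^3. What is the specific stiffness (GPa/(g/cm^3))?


Specific stiffness = E/rho = 94/1.6 = 58.8 GPa/(g/cm^3)

58.8 GPa/(g/cm^3)


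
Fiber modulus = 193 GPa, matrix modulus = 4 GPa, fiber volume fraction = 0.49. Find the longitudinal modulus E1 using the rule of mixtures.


E1 = Ef*Vf + Em*(1-Vf) = 193*0.49 + 4*0.51 = 96.61 GPa

96.61 GPa


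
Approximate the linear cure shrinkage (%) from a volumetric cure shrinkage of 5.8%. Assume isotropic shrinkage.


Linear shrinkage ≈ vol_shrink/3 = 5.8/3 = 1.933%

1.933%


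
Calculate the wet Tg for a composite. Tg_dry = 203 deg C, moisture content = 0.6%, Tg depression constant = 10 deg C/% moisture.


Tg_wet = Tg_dry - k*moisture = 203 - 10*0.6 = 197.0 deg C

197.0 deg C


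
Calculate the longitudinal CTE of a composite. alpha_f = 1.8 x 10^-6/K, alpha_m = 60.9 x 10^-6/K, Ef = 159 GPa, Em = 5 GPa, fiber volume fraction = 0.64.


E1 = Ef*Vf + Em*(1-Vf) = 103.56
alpha_1 = (alpha_f*Ef*Vf + alpha_m*Em*(1-Vf))/E1 = 2.83 x 10^-6/K

2.83 x 10^-6/K


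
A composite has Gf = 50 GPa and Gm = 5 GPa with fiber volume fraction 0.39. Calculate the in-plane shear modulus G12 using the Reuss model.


1/G12 = Vf/Gf + (1-Vf)/Gm = 0.39/50 + 0.61/5
G12 = 7.7 GPa

7.7 GPa


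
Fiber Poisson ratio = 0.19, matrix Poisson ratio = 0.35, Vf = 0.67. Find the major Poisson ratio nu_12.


nu_12 = nu_f*Vf + nu_m*(1-Vf) = 0.19*0.67 + 0.35*0.33 = 0.2428

0.2428


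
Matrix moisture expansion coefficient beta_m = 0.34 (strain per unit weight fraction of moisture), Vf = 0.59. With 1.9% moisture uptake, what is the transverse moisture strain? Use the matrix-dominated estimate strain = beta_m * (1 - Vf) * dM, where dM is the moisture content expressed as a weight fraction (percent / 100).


dM = 1.9/100 = 0.019
strain = beta_m * (1-Vf) * dM = 0.34 * 0.41 * 0.019 = 0.0026486

0.0026486


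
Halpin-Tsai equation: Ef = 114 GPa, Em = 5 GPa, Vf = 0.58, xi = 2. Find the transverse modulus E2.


eta = (Ef/Em - 1)/(Ef/Em + xi) = (22.8 - 1)/(22.8 + 2) = 0.879
E2 = Em*(1+xi*eta*Vf)/(1-eta*Vf) = 20.6 GPa

20.6 GPa


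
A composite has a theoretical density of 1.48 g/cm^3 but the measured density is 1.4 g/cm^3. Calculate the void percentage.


Void% = (rho_theo - rho_actual)/rho_theo * 100 = (1.48 - 1.4)/1.48 * 100 = 5.41%

5.41%


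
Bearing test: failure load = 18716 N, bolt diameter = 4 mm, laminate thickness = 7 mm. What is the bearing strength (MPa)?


sigma_br = F/(d*h) = 18716/(4*7) = 668.4 MPa

668.4 MPa


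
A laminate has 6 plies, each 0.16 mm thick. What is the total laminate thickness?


h = n * t_ply = 6 * 0.16 = 0.96 mm

0.96 mm


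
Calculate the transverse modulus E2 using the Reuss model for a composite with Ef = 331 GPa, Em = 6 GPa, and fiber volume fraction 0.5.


1/E2 = Vf/Ef + (1-Vf)/Em = 0.5/331 + 0.5/6
E2 = 11.79 GPa

11.79 GPa


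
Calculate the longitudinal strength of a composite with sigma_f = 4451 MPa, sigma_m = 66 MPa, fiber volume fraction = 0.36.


sigma_1 = sigma_f*Vf + sigma_m*(1-Vf) = 4451*0.36 + 66*0.64 = 1644.6 MPa

1644.6 MPa


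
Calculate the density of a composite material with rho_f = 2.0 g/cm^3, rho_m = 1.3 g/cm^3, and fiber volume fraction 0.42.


rho_c = rho_f*Vf + rho_m*(1-Vf) = 2.0*0.42 + 1.3*0.58 = 1.594 g/cm^3

1.594 g/cm^3


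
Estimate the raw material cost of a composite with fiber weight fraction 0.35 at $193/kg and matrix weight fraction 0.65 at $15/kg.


Cost = cost_f*Wf + cost_m*Wm = 193*0.35 + 15*0.65 = $77.3/kg

$77.3/kg


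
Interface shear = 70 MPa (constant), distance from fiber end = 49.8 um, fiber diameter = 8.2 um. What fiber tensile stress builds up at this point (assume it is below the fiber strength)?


Force balance: sigma_f * (pi*d^2/4) = tau * (pi*d) * x  ->  sigma_f = 4 * tau * x / d
sigma_f = 4 * 70 * 49.8 / 8.2 = 1700.5 MPa

1700.5 MPa


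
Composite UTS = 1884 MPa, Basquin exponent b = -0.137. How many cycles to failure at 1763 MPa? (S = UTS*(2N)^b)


N = 0.5 * (S/UTS)^(1/b) = 0.5 * (1763/1884)^(1/-0.137) = 0.8117 cycles

0.8117 cycles


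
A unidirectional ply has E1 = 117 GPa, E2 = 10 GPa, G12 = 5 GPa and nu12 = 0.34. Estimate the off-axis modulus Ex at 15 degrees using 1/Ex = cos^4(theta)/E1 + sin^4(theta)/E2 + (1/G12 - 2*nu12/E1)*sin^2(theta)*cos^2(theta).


cos^4(15) = 0.870513, sin^4(15) = 0.004487, sin^2(15)*cos^2(15) = 0.0625
1/G12 - 2*nu12/E1 = 1/5 - 2*0.34/117 = 0.194188 GPa^-1
1/Ex = 0.870513/117 + 0.004487/10 + 0.194188*0.0625 = 0.0200258 GPa^-1
Ex = 49.94 GPa

49.94 GPa


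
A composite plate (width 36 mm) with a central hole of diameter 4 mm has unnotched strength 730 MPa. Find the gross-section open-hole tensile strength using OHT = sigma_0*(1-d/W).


OHT = sigma_0*(1-d/W) = 730*(1-4/36) = 648.9 MPa

648.9 MPa


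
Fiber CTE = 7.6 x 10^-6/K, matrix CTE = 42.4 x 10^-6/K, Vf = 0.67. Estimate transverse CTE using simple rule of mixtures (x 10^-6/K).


alpha_2 = alpha_f*Vf + alpha_m*(1-Vf) = 7.6*0.67 + 42.4*0.33 = 19.1 x 10^-6/K

19.1 x 10^-6/K


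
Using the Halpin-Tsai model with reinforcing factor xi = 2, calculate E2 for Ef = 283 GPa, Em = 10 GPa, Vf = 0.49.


eta = (Ef/Em - 1)/(Ef/Em + xi) = (28.3 - 1)/(28.3 + 2) = 0.901
E2 = Em*(1+xi*eta*Vf)/(1-eta*Vf) = 33.71 GPa

33.71 GPa


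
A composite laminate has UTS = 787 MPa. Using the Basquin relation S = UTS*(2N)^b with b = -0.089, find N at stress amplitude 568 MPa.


N = 0.5 * (S/UTS)^(1/b) = 0.5 * (568/787)^(1/-0.089) = 19.5109 cycles

19.5109 cycles


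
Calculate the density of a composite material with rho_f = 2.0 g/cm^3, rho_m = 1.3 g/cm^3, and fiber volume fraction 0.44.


rho_c = rho_f*Vf + rho_m*(1-Vf) = 2.0*0.44 + 1.3*0.56 = 1.608 g/cm^3

1.608 g/cm^3


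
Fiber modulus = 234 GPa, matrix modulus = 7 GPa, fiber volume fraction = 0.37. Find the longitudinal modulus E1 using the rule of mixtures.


E1 = Ef*Vf + Em*(1-Vf) = 234*0.37 + 7*0.63 = 90.99 GPa

90.99 GPa


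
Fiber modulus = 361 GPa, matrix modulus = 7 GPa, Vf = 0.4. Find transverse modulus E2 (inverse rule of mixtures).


1/E2 = Vf/Ef + (1-Vf)/Em = 0.4/361 + 0.6/7
E2 = 11.52 GPa

11.52 GPa


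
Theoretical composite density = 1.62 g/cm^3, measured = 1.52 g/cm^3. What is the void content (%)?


Void% = (rho_theo - rho_actual)/rho_theo * 100 = (1.62 - 1.52)/1.62 * 100 = 6.17%

6.17%


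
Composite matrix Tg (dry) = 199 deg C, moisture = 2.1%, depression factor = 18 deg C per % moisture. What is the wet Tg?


Tg_wet = Tg_dry - k*moisture = 199 - 18*2.1 = 161.2 deg C

161.2 deg C


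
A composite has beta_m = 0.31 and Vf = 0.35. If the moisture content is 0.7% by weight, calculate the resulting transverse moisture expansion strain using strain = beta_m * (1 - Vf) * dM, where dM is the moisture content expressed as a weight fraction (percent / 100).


dM = 0.7/100 = 0.007
strain = beta_m * (1-Vf) * dM = 0.31 * 0.65 * 0.007 = 0.0014105

0.0014105


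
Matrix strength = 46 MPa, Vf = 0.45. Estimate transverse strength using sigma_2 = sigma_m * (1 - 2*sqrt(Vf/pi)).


factor = 1 - 2*sqrt(0.45/pi) = 0.2431
sigma_2 = 46 * 0.2431 = 11.18 MPa

11.18 MPa


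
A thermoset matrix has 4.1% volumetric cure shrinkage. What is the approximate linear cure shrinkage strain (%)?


Linear shrinkage ≈ vol_shrink/3 = 4.1/3 = 1.367%

1.367%


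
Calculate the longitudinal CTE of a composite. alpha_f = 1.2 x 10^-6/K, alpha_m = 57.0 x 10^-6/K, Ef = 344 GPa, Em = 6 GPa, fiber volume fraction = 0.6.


E1 = Ef*Vf + Em*(1-Vf) = 208.8
alpha_1 = (alpha_f*Ef*Vf + alpha_m*Em*(1-Vf))/E1 = 1.84 x 10^-6/K

1.84 x 10^-6/K


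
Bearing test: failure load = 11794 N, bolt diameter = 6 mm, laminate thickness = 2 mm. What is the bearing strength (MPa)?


sigma_br = F/(d*h) = 11794/(6*2) = 982.8 MPa

982.8 MPa


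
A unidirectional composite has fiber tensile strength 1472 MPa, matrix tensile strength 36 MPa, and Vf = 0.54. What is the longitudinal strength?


sigma_1 = sigma_f*Vf + sigma_m*(1-Vf) = 1472*0.54 + 36*0.46 = 811.4 MPa

811.4 MPa


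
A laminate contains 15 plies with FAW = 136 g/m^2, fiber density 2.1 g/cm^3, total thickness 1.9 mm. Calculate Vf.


Vf = n * FAW / (rho_f * h * 1000) = 15 * 136 / (2.1 * 1.9 * 1000) = 0.5113

0.5113


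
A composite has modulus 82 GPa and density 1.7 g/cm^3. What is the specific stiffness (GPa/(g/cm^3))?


Specific stiffness = E/rho = 82/1.7 = 48.2 GPa/(g/cm^3)

48.2 GPa/(g/cm^3)


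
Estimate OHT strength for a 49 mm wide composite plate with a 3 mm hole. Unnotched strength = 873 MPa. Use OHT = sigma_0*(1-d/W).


OHT = sigma_0*(1-d/W) = 873*(1-3/49) = 819.6 MPa

819.6 MPa


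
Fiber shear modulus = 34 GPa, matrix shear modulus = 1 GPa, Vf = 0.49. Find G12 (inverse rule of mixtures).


1/G12 = Vf/Gf + (1-Vf)/Gm = 0.49/34 + 0.51/1
G12 = 1.91 GPa

1.91 GPa


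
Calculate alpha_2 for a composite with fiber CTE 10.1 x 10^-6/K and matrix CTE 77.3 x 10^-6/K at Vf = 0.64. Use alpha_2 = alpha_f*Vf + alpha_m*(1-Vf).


alpha_2 = alpha_f*Vf + alpha_m*(1-Vf) = 10.1*0.64 + 77.3*0.36 = 34.3 x 10^-6/K

34.3 x 10^-6/K


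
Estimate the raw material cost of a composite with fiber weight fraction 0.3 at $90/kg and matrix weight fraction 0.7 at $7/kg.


Cost = cost_f*Wf + cost_m*Wm = 90*0.3 + 7*0.7 = $31.9/kg

$31.9/kg


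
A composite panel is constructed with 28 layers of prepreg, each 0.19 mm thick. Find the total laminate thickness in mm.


h = n * t_ply = 28 * 0.19 = 5.32 mm

5.32 mm


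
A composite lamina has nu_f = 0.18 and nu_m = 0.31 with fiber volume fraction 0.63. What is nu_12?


nu_12 = nu_f*Vf + nu_m*(1-Vf) = 0.18*0.63 + 0.31*0.37 = 0.2281

0.2281


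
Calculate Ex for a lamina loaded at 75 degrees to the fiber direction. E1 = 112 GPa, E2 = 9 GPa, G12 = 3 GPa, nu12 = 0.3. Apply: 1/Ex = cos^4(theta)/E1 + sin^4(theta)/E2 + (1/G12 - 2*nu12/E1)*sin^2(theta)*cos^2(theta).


cos^4(75) = 0.004487, sin^4(75) = 0.870513, sin^2(75)*cos^2(75) = 0.0625
1/G12 - 2*nu12/E1 = 1/3 - 2*0.3/112 = 0.327976 GPa^-1
1/Ex = 0.004487/112 + 0.870513/9 + 0.327976*0.0625 = 0.1172622 GPa^-1
Ex = 8.53 GPa

8.53 GPa


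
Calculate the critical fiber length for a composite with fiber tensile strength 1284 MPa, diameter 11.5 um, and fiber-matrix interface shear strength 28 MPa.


Lc = sigma_f * d / (2 * tau_i) = 1284 * 11.5 / (2 * 28) = 263.7 um

263.7 um


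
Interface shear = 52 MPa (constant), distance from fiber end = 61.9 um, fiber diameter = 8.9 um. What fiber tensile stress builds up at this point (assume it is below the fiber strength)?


Force balance: sigma_f * (pi*d^2/4) = tau * (pi*d) * x  ->  sigma_f = 4 * tau * x / d
sigma_f = 4 * 52 * 61.9 / 8.9 = 1446.7 MPa

1446.7 MPa


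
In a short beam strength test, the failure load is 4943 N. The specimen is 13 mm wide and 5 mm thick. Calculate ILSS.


ILSS = 3F/(4bh) = 3*4943/(4*13*5) = 57.03 MPa

57.03 MPa


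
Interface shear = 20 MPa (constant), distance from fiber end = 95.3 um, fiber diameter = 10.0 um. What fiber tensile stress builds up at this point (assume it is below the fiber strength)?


Force balance: sigma_f * (pi*d^2/4) = tau * (pi*d) * x  ->  sigma_f = 4 * tau * x / d
sigma_f = 4 * 20 * 95.3 / 10.0 = 762.4 MPa

762.4 MPa


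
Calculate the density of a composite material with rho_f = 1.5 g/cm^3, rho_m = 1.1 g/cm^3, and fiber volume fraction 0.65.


rho_c = rho_f*Vf + rho_m*(1-Vf) = 1.5*0.65 + 1.1*0.35 = 1.36 g/cm^3

1.36 g/cm^3


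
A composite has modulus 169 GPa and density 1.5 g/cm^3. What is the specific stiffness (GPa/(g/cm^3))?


Specific stiffness = E/rho = 169/1.5 = 112.7 GPa/(g/cm^3)

112.7 GPa/(g/cm^3)


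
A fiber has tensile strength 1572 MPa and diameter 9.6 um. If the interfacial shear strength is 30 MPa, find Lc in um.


Lc = sigma_f * d / (2 * tau_i) = 1572 * 9.6 / (2 * 30) = 251.5 um

251.5 um


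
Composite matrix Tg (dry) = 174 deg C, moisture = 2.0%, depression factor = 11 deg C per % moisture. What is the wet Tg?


Tg_wet = Tg_dry - k*moisture = 174 - 11*2.0 = 152.0 deg C

152.0 deg C
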